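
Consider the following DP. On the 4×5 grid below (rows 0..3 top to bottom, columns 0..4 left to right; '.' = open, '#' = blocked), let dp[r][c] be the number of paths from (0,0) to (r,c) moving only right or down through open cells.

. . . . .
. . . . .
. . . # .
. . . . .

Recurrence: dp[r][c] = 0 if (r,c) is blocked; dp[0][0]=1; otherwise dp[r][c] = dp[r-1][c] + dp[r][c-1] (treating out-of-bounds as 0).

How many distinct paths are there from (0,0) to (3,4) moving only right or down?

r\c   0   1   2   3   4
  0   1   1   1   1   1
  1   1   2   3   4   5
  2   1   3   6   0   5
  3   1   4  10  10  15

15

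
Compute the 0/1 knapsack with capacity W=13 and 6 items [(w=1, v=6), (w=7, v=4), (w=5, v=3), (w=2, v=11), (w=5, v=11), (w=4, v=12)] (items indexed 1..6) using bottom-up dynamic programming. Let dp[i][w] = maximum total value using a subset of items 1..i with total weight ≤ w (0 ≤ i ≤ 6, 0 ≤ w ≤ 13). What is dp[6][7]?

i\w   0   1   2   3   4   5   6   7   8   9  10  11  12  13
  0   0   0   0   0   0   0   0   0   0   0   0   0   0   0
  1   0   6   6   6   6   6   6   6   6   6   6   6   6   6
  2   0   6   6   6   6   6   6   6  10  10  10  10  10  10
  3   0   6   6   6   6   6   9   9  10  10  10  10  10  13
  4   0   6  11  17  17  17  17  17  20  20  21  21  21  21
  5   0   6  11  17  17  17  17  22  28  28  28  28  28  31
  6   0   6  11  17  17  18  23  29  29  29  29  34  40  40

29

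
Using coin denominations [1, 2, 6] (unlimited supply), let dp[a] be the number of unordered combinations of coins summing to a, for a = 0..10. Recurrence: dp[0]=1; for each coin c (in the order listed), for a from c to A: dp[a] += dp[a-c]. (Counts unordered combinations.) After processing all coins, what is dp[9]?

7

after  coin     0     1     2     3     4     5     6     7     8     9    10
          1     1     1     1     1     1     1     1     1     1     1     1
          2     1     1     2     2     3     3     4     4     5     5     6
          6     1     1     2     2     3     3     5     5     7     7     9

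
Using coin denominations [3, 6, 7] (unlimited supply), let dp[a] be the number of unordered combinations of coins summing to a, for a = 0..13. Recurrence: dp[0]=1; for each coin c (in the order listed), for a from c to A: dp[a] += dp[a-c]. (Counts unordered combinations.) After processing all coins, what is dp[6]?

after  coin     0     1     2     3     4     5     6     7     8     9    10    11    12    13
          3     1     0     0     1     0     0     1     0     0     1     0     0     1     0
          6     1     0     0     1     0     0     2     0     0     2     0     0     3     0
          7     1     0     0     1     0     0     2     1     0     2     1     0     3     2

2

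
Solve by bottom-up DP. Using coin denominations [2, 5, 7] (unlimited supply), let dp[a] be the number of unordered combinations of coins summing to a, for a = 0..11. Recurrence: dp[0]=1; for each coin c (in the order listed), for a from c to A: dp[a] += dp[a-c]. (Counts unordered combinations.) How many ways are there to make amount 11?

after  coin     0     1     2     3     4     5     6     7     8     9    10    11
          2     1     0     1     0     1     0     1     0     1     0     1     0
          5     1     0     1     0     1     1     1     1     1     1     2     1
          7     1     0     1     0     1     1     1     2     1     2     2     2

2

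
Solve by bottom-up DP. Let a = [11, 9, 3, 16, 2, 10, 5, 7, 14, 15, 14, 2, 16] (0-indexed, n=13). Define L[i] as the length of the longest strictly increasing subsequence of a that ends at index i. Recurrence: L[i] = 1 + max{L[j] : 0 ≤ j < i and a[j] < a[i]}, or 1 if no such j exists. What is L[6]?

2

   i    0    1    2    3    4    5    6    7    8    9   10   11   12
a[i]   11    9    3   16    2   10    5    7   14   15   14    2   16
L[i]    1    1    1    2    1    2    2    3    4    5    4    1    6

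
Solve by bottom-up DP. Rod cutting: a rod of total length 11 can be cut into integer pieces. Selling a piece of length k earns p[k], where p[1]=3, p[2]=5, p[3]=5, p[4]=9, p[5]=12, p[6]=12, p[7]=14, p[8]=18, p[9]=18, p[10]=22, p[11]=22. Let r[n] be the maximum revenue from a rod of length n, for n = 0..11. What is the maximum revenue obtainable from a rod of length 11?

33

   n    0    1    2    3    4    5    6    7    8    9   10   11
r[n]    0    3    6    9   12   15   18   21   24   27   30   33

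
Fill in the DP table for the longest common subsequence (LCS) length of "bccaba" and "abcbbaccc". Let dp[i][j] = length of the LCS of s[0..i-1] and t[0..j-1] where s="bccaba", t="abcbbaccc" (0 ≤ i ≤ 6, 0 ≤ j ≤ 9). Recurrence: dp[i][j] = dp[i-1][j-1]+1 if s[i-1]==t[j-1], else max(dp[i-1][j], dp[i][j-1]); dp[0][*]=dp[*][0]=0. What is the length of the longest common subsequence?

   ''  a  b  c  b  b  a  c  c  c
''  0  0  0  0  0  0  0  0  0  0
 b  0  0  1  1  1  1  1  1  1  1
 c  0  0  1  2  2  2  2  2  2  2
 c  0  0  1  2  2  2  2  3  3  3
 a  0  1  1  2  2  2  3  3  3  3
 b  0  1  2  2  3  3  3  3  3  3
 a  0  1  2  2  3  3  4  4  4  4

4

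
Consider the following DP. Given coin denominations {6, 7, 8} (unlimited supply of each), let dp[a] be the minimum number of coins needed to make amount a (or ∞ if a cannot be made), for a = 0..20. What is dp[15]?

 a  0  1  2  3  4  5  6  7  8  9 10 11 12 13 14 15 16 17 18 19 20
dp  0  -  -  -  -  -  1  1  1  -  -  -  2  2  2  2  2  -  3  3  3
(- denotes ∞ / unreachable)

2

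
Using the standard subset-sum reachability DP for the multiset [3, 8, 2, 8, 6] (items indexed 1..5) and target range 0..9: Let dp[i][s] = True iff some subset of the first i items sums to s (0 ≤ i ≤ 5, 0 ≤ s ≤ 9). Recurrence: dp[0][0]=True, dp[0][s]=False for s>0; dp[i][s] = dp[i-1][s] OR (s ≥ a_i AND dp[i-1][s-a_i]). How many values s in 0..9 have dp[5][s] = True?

i\s   0   1   2   3   4   5   6   7   8   9
  0   T   F   F   F   F   F   F   F   F   F
  1   T   F   F   T   F   F   F   F   F   F
  2   T   F   F   T   F   F   F   F   T   F
  3   T   F   T   T   F   T   F   F   T   F
  4   T   F   T   T   F   T   F   F   T   F
  5   T   F   T   T   F   T   T   F   T   T

7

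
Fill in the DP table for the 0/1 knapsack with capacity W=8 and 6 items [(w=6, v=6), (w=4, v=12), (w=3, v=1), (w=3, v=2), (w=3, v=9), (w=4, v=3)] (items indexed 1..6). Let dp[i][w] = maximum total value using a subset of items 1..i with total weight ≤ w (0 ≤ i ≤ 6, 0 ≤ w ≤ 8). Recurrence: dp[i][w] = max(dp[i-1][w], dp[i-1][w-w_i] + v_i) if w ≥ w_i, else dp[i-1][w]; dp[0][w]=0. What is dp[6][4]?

i\w   0   1   2   3   4   5   6   7   8
  0   0   0   0   0   0   0   0   0   0
  1   0   0   0   0   0   0   6   6   6
  2   0   0   0   0  12  12  12  12  12
  3   0   0   0   1  12  12  12  13  13
  4   0   0   0   2  12  12  12  14  14
  5   0   0   0   9  12  12  12  21  21
  6   0   0   0   9  12  12  12  21  21

12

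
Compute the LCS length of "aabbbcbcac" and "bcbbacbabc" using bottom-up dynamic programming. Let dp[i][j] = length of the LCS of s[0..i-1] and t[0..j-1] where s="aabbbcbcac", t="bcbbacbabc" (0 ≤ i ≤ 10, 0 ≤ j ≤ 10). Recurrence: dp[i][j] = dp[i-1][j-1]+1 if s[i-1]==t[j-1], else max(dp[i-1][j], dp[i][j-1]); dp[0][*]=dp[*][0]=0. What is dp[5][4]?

3

   ''  b  c  b  b  a  c  b  a  b  c
''  0  0  0  0  0  0  0  0  0  0  0
 a  0  0  0  0  0  1  1  1  1  1  1
 a  0  0  0  0  0  1  1  1  2  2  2
 b  0  1  1  1  1  1  1  2  2  3  3
 b  0  1  1  2  2  2  2  2  2  3  3
 b  0  1  1  2  3  3  3  3  3  3  3
 c  0  1  2  2  3  3  4  4  4  4  4
 b  0  1  2  3  3  3  4  5  5  5  5
 c  0  1  2  3  3  3  4  5  5  5  6
 a  0  1  2  3  3  4  4  5  6  6  6
 c  0  1  2  3  3  4  5  5  6  6  7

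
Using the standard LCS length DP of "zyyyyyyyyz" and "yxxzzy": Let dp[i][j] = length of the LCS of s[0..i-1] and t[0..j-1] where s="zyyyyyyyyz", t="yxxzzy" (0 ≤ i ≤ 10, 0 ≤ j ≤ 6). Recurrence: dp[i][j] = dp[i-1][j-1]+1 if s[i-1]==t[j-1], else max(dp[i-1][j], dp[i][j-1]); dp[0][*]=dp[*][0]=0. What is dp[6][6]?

   ''  y  x  x  z  z  y
''  0  0  0  0  0  0  0
 z  0  0  0  0  1  1  1
 y  0  1  1  1  1  1  2
 y  0  1  1  1  1  1  2
 y  0  1  1  1  1  1  2
 y  0  1  1  1  1  1  2
 y  0  1  1  1  1  1  2
 y  0  1  1  1  1  1  2
 y  0  1  1  1  1  1  2
 y  0  1  1  1  1  1  2
 z  0  1  1  1  2  2  2

2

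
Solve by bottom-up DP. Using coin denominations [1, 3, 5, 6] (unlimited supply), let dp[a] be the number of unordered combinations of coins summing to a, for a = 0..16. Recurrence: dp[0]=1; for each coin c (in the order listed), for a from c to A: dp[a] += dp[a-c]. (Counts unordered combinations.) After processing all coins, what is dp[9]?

after  coin     0     1     2     3     4     5     6     7     8     9    10    11    12    13    14    15    16
          1     1     1     1     1     1     1     1     1     1     1     1     1     1     1     1     1     1
          3     1     1     1     2     2     2     3     3     3     4     4     4     5     5     5     6     6
          5     1     1     1     2     2     3     4     4     5     6     7     8     9    10    11    13    14
          6     1     1     1     2     2     3     5     5     6     8     9    11    14    15    17    21    23

8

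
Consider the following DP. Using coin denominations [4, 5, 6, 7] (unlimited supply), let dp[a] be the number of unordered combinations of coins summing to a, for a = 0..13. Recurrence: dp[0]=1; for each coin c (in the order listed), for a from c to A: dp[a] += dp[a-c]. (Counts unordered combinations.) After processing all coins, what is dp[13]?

2

after  coin     0     1     2     3     4     5     6     7     8     9    10    11    12    13
          4     1     0     0     0     1     0     0     0     1     0     0     0     1     0
          5     1     0     0     0     1     1     0     0     1     1     1     0     1     1
          6     1     0     0     0     1     1     1     0     1     1     2     1     2     1
          7     1     0     0     0     1     1     1     1     1     1     2     2     3     2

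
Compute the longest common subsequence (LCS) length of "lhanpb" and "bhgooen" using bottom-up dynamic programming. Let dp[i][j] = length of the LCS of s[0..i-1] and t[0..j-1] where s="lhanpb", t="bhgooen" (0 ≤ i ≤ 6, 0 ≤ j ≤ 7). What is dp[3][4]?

1

   ''  b  h  g  o  o  e  n
''  0  0  0  0  0  0  0  0
 l  0  0  0  0  0  0  0  0
 h  0  0  1  1  1  1  1  1
 a  0  0  1  1  1  1  1  1
 n  0  0  1  1  1  1  1  2
 p  0  0  1  1  1  1  1  2
 b  0  1  1  1  1  1  1  2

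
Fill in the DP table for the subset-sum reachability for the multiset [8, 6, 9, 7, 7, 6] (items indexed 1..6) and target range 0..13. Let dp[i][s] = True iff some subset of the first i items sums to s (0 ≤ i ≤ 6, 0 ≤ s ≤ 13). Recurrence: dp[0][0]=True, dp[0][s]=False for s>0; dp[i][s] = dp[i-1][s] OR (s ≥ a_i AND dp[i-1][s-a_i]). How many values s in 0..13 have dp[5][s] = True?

i\s   0   1   2   3   4   5   6   7   8   9  10  11  12  13
  0   T   F   F   F   F   F   F   F   F   F   F   F   F   F
  1   T   F   F   F   F   F   F   F   T   F   F   F   F   F
  2   T   F   F   F   F   F   T   F   T   F   F   F   F   F
  3   T   F   F   F   F   F   T   F   T   T   F   F   F   F
  4   T   F   F   F   F   F   T   T   T   T   F   F   F   T
  5   T   F   F   F   F   F   T   T   T   T   F   F   F   T
  6   T   F   F   F   F   F   T   T   T   T   F   F   T   T

6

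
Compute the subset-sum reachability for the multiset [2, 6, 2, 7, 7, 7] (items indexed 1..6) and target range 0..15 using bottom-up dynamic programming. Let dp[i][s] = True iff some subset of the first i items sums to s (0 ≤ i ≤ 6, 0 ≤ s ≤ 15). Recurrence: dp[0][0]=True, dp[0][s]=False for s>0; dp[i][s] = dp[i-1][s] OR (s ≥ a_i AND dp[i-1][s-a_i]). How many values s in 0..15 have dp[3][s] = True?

6

i\s   0   1   2   3   4   5   6   7   8   9  10  11  12  13  14  15
  0   T   F   F   F   F   F   F   F   F   F   F   F   F   F   F   F
  1   T   F   T   F   F   F   F   F   F   F   F   F   F   F   F   F
  2   T   F   T   F   F   F   T   F   T   F   F   F   F   F   F   F
  3   T   F   T   F   T   F   T   F   T   F   T   F   F   F   F   F
  4   T   F   T   F   T   F   T   T   T   T   T   T   F   T   F   T
  5   T   F   T   F   T   F   T   T   T   T   T   T   F   T   T   T
  6   T   F   T   F   T   F   T   T   T   T   T   T   F   T   T   T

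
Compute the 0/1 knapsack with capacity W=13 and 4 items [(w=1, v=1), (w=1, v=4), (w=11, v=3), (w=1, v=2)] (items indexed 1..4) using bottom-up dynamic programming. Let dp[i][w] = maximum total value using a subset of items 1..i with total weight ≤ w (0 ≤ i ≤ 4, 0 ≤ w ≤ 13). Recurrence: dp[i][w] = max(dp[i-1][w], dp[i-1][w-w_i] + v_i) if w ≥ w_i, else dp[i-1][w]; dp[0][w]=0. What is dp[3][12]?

7

i\w   0   1   2   3   4   5   6   7   8   9  10  11  12  13
  0   0   0   0   0   0   0   0   0   0   0   0   0   0   0
  1   0   1   1   1   1   1   1   1   1   1   1   1   1   1
  2   0   4   5   5   5   5   5   5   5   5   5   5   5   5
  3   0   4   5   5   5   5   5   5   5   5   5   5   7   8
  4   0   4   6   7   7   7   7   7   7   7   7   7   7   9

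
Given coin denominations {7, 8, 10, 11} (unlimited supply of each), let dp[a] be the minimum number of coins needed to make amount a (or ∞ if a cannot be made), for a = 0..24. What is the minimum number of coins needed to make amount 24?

 a  0  1  2  3  4  5  6  7  8  9 10 11 12 13 14 15 16 17 18 19 20 21 22 23 24
dp  0  -  -  -  -  -  -  1  1  -  1  1  -  -  2  2  2  2  2  2  2  2  2  3  3
(- denotes ∞ / unreachable)

3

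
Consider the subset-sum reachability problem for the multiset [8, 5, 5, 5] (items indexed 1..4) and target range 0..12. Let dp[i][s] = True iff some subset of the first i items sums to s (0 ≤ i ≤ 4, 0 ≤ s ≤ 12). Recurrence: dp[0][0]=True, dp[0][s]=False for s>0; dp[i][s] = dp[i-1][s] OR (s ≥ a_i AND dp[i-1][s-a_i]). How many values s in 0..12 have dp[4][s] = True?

4

i\s   0   1   2   3   4   5   6   7   8   9  10  11  12
  0   T   F   F   F   F   F   F   F   F   F   F   F   F
  1   T   F   F   F   F   F   F   F   T   F   F   F   F
  2   T   F   F   F   F   T   F   F   T   F   F   F   F
  3   T   F   F   F   F   T   F   F   T   F   T   F   F
  4   T   F   F   F   F   T   F   F   T   F   T   F   F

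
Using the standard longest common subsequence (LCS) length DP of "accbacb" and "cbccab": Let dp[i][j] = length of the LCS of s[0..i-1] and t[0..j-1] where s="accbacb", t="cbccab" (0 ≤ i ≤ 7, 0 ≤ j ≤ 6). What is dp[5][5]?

3

   ''  c  b  c  c  a  b
''  0  0  0  0  0  0  0
 a  0  0  0  0  0  1  1
 c  0  1  1  1  1  1  1
 c  0  1  1  2  2  2  2
 b  0  1  2  2  2  2  3
 a  0  1  2  2  2  3  3
 c  0  1  2  3  3  3  3
 b  0  1  2  3  3  3  4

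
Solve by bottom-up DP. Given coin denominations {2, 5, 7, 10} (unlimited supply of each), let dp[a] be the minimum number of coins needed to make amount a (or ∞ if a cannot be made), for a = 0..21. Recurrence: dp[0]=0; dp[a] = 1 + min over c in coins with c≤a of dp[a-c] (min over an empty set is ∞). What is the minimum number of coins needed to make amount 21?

3

 a  0  1  2  3  4  5  6  7  8  9 10 11 12 13 14 15 16 17 18 19 20 21
dp  0  -  1  -  2  1  3  1  4  2  1  3  2  4  2  2  3  2  4  3  2  3
(- denotes ∞ / unreachable)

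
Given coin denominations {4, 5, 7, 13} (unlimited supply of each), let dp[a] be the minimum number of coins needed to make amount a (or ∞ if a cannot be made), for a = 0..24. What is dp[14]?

 a  0  1  2  3  4  5  6  7  8  9 10 11 12 13 14 15 16 17 18 19 20 21 22 23 24
dp  0  -  -  -  1  1  -  1  2  2  2  2  2  1  2  3  3  2  2  3  2  3  3  3  3
(- denotes ∞ / unreachable)

2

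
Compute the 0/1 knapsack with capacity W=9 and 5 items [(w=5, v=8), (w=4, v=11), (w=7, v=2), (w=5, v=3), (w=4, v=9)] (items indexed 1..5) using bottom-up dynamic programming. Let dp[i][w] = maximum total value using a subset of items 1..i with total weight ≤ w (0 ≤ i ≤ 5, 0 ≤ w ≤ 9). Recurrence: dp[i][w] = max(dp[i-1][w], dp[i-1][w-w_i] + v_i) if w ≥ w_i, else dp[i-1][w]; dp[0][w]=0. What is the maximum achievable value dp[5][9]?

i\w   0   1   2   3   4   5   6   7   8   9
  0   0   0   0   0   0   0   0   0   0   0
  1   0   0   0   0   0   8   8   8   8   8
  2   0   0   0   0  11  11  11  11  11  19
  3   0   0   0   0  11  11  11  11  11  19
  4   0   0   0   0  11  11  11  11  11  19
  5   0   0   0   0  11  11  11  11  20  20

20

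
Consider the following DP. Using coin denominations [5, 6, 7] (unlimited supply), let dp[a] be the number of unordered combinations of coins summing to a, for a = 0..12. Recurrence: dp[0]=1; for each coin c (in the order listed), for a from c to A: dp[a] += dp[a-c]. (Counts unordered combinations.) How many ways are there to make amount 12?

after  coin     0     1     2     3     4     5     6     7     8     9    10    11    12
          5     1     0     0     0     0     1     0     0     0     0     1     0     0
          6     1     0     0     0     0     1     1     0     0     0     1     1     1
          7     1     0     0     0     0     1     1     1     0     0     1     1     2

2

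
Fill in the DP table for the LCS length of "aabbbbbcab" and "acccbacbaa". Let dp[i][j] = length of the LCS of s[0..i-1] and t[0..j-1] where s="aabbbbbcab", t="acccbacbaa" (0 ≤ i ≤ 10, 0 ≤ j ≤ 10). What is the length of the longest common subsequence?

   ''  a  c  c  c  b  a  c  b  a  a
''  0  0  0  0  0  0  0  0  0  0  0
 a  0  1  1  1  1  1  1  1  1  1  1
 a  0  1  1  1  1  1  2  2  2  2  2
 b  0  1  1  1  1  2  2  2  3  3  3
 b  0  1  1  1  1  2  2  2  3  3  3
 b  0  1  1  1  1  2  2  2  3  3  3
 b  0  1  1  1  1  2  2  2  3  3  3
 b  0  1  1  1  1  2  2  2  3  3  3
 c  0  1  2  2  2  2  2  3  3  3  3
 a  0  1  2  2  2  2  3  3  3  4  4
 b  0  1  2  2  2  3  3  3  4  4  4

4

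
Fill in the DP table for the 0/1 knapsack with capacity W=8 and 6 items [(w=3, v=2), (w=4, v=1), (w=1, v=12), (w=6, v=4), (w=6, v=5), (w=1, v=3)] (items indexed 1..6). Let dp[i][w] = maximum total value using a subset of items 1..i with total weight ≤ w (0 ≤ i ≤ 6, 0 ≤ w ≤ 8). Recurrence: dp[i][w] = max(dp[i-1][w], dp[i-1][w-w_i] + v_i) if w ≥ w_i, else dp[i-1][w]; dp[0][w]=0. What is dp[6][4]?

15

i\w   0   1   2   3   4   5   6   7   8
  0   0   0   0   0   0   0   0   0   0
  1   0   0   0   2   2   2   2   2   2
  2   0   0   0   2   2   2   2   3   3
  3   0  12  12  12  14  14  14  14  15
  4   0  12  12  12  14  14  14  16  16
  5   0  12  12  12  14  14  14  17  17
  6   0  12  15  15  15  17  17  17  20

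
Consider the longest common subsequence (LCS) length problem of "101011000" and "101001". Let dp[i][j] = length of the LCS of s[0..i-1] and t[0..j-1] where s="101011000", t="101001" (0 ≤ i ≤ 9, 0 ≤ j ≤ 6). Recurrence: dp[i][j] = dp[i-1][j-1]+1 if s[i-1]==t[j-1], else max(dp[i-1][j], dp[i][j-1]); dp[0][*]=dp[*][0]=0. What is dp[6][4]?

   ''  1  0  1  0  0  1
''  0  0  0  0  0  0  0
 1  0  1  1  1  1  1  1
 0  0  1  2  2  2  2  2
 1  0  1  2  3  3  3  3
 0  0  1  2  3  4  4  4
 1  0  1  2  3  4  4  5
 1  0  1  2  3  4  4  5
 0  0  1  2  3  4  5  5
 0  0  1  2  3  4  5  5
 0  0  1  2  3  4  5  5

4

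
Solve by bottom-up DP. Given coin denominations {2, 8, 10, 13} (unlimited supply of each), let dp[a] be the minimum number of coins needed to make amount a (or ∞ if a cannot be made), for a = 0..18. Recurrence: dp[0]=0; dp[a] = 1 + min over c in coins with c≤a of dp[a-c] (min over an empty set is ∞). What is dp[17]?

 a  0  1  2  3  4  5  6  7  8  9 10 11 12 13 14 15 16 17 18
dp  0  -  1  -  2  -  3  -  1  -  1  -  2  1  3  2  2  3  2
(- denotes ∞ / unreachable)

3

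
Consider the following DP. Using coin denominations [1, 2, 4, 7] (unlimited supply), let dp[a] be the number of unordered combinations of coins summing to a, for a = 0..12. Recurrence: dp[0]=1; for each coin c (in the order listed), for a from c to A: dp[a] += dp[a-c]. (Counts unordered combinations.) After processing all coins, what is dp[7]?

after  coin     0     1     2     3     4     5     6     7     8     9    10    11    12
          1     1     1     1     1     1     1     1     1     1     1     1     1     1
          2     1     1     2     2     3     3     4     4     5     5     6     6     7
          4     1     1     2     2     4     4     6     6     9     9    12    12    16
          7     1     1     2     2     4     4     6     7    10    11    14    16    20

7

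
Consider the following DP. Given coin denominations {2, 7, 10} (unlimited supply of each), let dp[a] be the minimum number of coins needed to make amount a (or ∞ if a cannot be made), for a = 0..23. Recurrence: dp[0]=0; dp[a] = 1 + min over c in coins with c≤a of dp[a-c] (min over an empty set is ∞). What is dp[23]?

 a  0  1  2  3  4  5  6  7  8  9 10 11 12 13 14 15 16 17 18 19 20 21 22 23
dp  0  -  1  -  2  -  3  1  4  2  1  3  2  4  2  5  3  2  4  3  2  3  3  4
(- denotes ∞ / unreachable)

4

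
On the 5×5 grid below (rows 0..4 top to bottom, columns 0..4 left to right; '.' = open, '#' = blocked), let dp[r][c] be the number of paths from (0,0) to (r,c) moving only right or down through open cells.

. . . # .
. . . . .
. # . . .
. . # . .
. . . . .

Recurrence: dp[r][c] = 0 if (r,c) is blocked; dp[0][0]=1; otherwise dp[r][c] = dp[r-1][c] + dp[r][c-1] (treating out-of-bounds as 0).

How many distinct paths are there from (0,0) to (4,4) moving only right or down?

r\c   0   1   2   3   4
  0   1   1   1   0   0
  1   1   2   3   3   3
  2   1   0   3   6   9
  3   1   1   0   6  15
  4   1   2   2   8  23

23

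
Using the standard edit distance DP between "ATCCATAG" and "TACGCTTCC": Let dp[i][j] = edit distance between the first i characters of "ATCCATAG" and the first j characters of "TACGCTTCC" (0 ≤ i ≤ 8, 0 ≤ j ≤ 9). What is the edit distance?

   ''  T  A  C  G  C  T  T  C  C
''  0  1  2  3  4  5  6  7  8  9
 A  1  1  1  2  3  4  5  6  7  8
 T  2  1  2  2  3  4  4  5  6  7
 C  3  2  2  2  3  3  4  5  5  6
 C  4  3  3  2  3  3  4  5  5  5
 A  5  4  3  3  3  4  4  5  6  6
 T  6  5  4  4  4  4  4  4  5  6
 A  7  6  5  5  5  5  5  5  5  6
 G  8  7  6  6  5  6  6  6  6  6

6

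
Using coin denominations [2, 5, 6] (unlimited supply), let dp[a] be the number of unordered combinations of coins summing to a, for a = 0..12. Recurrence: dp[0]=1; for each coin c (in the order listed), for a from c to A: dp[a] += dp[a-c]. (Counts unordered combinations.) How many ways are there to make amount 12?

after  coin     0     1     2     3     4     5     6     7     8     9    10    11    12
          2     1     0     1     0     1     0     1     0     1     0     1     0     1
          5     1     0     1     0     1     1     1     1     1     1     2     1     2
          6     1     0     1     0     1     1     2     1     2     1     3     2     4

4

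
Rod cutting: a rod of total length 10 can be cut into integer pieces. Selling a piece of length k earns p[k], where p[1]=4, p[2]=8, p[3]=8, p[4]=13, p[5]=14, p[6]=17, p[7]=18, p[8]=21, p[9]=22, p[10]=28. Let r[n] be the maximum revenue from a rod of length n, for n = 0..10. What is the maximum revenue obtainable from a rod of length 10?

   n    0    1    2    3    4    5    6    7    8    9   10
r[n]    0    4    8   12   16   20   24   28   32   36   40

40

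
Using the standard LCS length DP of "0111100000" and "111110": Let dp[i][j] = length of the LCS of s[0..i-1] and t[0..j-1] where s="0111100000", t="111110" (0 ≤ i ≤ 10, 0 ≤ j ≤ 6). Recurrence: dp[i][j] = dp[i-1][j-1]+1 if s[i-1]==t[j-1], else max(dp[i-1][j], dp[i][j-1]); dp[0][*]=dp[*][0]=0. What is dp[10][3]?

   ''  1  1  1  1  1  0
''  0  0  0  0  0  0  0
 0  0  0  0  0  0  0  1
 1  0  1  1  1  1  1  1
 1  0  1  2  2  2  2  2
 1  0  1  2  3  3  3  3
 1  0  1  2  3  4  4  4
 0  0  1  2  3  4  4  5
 0  0  1  2  3  4  4  5
 0  0  1  2  3  4  4  5
 0  0  1  2  3  4  4  5
 0  0  1  2  3  4  4  5

3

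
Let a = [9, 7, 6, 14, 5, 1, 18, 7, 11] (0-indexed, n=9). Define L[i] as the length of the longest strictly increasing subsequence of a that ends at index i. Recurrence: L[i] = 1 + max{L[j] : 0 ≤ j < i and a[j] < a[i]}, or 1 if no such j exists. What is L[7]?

2

   i    0    1    2    3    4    5    6    7    8
a[i]    9    7    6   14    5    1   18    7   11
L[i]    1    1    1    2    1    1    3    2    3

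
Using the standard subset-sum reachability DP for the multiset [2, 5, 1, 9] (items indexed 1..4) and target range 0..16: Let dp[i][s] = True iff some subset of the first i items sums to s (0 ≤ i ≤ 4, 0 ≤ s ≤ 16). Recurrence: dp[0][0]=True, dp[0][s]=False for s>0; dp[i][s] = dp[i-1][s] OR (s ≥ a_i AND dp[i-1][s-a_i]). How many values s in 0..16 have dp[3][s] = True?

i\s   0   1   2   3   4   5   6   7   8   9  10  11  12  13  14  15  16
  0   T   F   F   F   F   F   F   F   F   F   F   F   F   F   F   F   F
  1   T   F   T   F   F   F   F   F   F   F   F   F   F   F   F   F   F
  2   T   F   T   F   F   T   F   T   F   F   F   F   F   F   F   F   F
  3   T   T   T   T   F   T   T   T   T   F   F   F   F   F   F   F   F
  4   T   T   T   T   F   T   T   T   T   T   T   T   T   F   T   T   T

8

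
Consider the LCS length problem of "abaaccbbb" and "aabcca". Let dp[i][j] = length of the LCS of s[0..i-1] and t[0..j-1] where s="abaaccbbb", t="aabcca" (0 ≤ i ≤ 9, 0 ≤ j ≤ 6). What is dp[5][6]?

3

   ''  a  a  b  c  c  a
''  0  0  0  0  0  0  0
 a  0  1  1  1  1  1  1
 b  0  1  1  2  2  2  2
 a  0  1  2  2  2  2  3
 a  0  1  2  2  2  2  3
 c  0  1  2  2  3  3  3
 c  0  1  2  2  3  4  4
 b  0  1  2  3  3  4  4
 b  0  1  2  3  3  4  4
 b  0  1  2  3  3  4  4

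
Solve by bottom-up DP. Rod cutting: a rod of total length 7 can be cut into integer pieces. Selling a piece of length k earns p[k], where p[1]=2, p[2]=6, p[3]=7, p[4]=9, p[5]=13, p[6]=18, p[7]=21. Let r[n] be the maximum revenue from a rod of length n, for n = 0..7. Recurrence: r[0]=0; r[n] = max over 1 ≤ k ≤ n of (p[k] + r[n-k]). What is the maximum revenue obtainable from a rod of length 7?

21

   n    0    1    2    3    4    5    6    7
r[n]    0    2    6    8   12   14   18   21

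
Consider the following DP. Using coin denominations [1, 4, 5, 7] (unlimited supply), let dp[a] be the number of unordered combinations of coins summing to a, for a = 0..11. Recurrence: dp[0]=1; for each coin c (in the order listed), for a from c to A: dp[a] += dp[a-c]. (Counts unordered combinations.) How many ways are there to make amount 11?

after  coin     0     1     2     3     4     5     6     7     8     9    10    11
          1     1     1     1     1     1     1     1     1     1     1     1     1
          4     1     1     1     1     2     2     2     2     3     3     3     3
          5     1     1     1     1     2     3     3     3     4     5     6     6
          7     1     1     1     1     2     3     3     4     5     6     7     8

8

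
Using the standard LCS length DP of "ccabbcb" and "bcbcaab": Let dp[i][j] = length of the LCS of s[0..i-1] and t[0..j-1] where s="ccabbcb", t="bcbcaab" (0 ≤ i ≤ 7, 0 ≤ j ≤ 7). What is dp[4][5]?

3

   ''  b  c  b  c  a  a  b
''  0  0  0  0  0  0  0  0
 c  0  0  1  1  1  1  1  1
 c  0  0  1  1  2  2  2  2
 a  0  0  1  1  2  3  3  3
 b  0  1  1  2  2  3  3  4
 b  0  1  1  2  2  3  3  4
 c  0  1  2  2  3  3  3  4
 b  0  1  2  3  3  3  3  4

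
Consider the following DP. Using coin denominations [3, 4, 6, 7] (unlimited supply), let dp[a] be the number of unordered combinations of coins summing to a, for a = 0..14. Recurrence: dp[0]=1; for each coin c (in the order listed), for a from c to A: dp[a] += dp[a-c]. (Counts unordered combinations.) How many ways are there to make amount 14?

4

after  coin     0     1     2     3     4     5     6     7     8     9    10    11    12    13    14
          3     1     0     0     1     0     0     1     0     0     1     0     0     1     0     0
          4     1     0     0     1     1     0     1     1     1     1     1     1     2     1     1
          6     1     0     0     1     1     0     2     1     1     2     2     1     4     2     2
          7     1     0     0     1     1     0     2     2     1     2     3     2     4     4     4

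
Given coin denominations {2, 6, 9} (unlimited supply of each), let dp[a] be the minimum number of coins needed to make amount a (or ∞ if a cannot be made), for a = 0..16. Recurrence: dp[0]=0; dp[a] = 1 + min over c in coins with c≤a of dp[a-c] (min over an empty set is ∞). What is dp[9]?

 a  0  1  2  3  4  5  6  7  8  9 10 11 12 13 14 15 16
dp  0  -  1  -  2  -  1  -  2  1  3  2  2  3  3  2  4
(- denotes ∞ / unreachable)

1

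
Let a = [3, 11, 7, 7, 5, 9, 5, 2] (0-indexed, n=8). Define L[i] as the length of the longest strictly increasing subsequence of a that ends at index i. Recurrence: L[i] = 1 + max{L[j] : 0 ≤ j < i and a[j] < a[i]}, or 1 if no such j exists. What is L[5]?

3

   i    0    1    2    3    4    5    6    7
a[i]    3   11    7    7    5    9    5    2
L[i]    1    2    2    2    2    3    2    1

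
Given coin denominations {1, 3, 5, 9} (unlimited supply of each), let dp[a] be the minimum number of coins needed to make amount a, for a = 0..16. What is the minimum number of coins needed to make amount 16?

4

 a  0  1  2  3  4  5  6  7  8  9 10 11 12 13 14 15 16
dp  0  1  2  1  2  1  2  3  2  1  2  3  2  3  2  3  4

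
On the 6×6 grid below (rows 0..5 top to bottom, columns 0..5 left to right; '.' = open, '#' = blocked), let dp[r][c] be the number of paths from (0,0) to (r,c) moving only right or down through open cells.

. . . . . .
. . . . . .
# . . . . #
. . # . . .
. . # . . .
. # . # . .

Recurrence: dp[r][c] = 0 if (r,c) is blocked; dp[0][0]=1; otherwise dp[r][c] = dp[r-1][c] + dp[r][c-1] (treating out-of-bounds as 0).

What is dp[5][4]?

32

r\c   0   1   2   3   4   5
  0   1   1   1   1   1   1
  1   1   2   3   4   5   6
  2   0   2   5   9  14   0
  3   0   2   0   9  23  23
  4   0   2   0   9  32  55
  5   0   0   0   0  32  87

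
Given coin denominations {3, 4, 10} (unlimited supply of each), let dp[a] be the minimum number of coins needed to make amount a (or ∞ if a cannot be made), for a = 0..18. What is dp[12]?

3

 a  0  1  2  3  4  5  6  7  8  9 10 11 12 13 14 15 16 17 18
dp  0  -  -  1  1  -  2  2  2  3  1  3  3  2  2  4  3  3  3
(- denotes ∞ / unreachable)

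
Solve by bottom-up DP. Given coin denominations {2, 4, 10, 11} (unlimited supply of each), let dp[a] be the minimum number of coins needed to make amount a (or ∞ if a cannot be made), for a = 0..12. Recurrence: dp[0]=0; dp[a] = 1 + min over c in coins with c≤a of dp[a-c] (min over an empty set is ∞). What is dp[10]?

1

 a  0  1  2  3  4  5  6  7  8  9 10 11 12
dp  0  -  1  -  1  -  2  -  2  -  1  1  2
(- denotes ∞ / unreachable)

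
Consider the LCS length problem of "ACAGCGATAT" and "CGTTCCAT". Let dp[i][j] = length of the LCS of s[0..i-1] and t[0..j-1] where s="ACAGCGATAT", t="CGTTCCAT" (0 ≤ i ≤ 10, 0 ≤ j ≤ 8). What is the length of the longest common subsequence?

   ''  C  G  T  T  C  C  A  T
''  0  0  0  0  0  0  0  0  0
 A  0  0  0  0  0  0  0  1  1
 C  0  1  1  1  1  1  1  1  1
 A  0  1  1  1  1  1  1  2  2
 G  0  1  2  2  2  2  2  2  2
 C  0  1  2  2  2  3  3  3  3
 G  0  1  2  2  2  3  3  3  3
 A  0  1  2  2  2  3  3  4  4
 T  0  1  2  3  3  3  3  4  5
 A  0  1  2  3  3  3  3  4  5
 T  0  1  2  3  4  4  4  4  5

5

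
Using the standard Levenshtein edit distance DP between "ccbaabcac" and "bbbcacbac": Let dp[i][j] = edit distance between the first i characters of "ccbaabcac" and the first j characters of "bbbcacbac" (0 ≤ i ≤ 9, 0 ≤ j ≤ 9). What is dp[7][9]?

5

   ''  b  b  b  c  a  c  b  a  c
''  0  1  2  3  4  5  6  7  8  9
 c  1  1  2  3  3  4  5  6  7  8
 c  2  2  2  3  3  4  4  5  6  7
 b  3  2  2  2  3  4  5  4  5  6
 a  4  3  3  3  3  3  4  5  4  5
 a  5  4  4  4  4  3  4  5  5  5
 b  6  5  4  4  5  4  4  4  5  6
 c  7  6  5  5  4  5  4  5  5  5
 a  8  7  6  6  5  4  5  5  5  6
 c  9  8  7  7  6  5  4  5  6  5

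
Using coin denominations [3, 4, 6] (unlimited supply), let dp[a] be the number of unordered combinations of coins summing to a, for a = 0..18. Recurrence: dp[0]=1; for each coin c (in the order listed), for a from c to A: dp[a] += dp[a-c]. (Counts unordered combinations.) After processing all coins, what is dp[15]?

after  coin     0     1     2     3     4     5     6     7     8     9    10    11    12    13    14    15    16    17    18
          3     1     0     0     1     0     0     1     0     0     1     0     0     1     0     0     1     0     0     1
          4     1     0     0     1     1     0     1     1     1     1     1     1     2     1     1     2     2     1     2
          6     1     0     0     1     1     0     2     1     1     2     2     1     4     2     2     4     4     2     6

4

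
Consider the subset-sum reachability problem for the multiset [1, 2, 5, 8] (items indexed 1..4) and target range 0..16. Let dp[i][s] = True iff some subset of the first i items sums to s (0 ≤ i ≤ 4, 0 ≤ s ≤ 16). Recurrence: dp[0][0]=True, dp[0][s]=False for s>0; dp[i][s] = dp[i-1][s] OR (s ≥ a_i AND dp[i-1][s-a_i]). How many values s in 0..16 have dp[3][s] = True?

8

i\s   0   1   2   3   4   5   6   7   8   9  10  11  12  13  14  15  16
  0   T   F   F   F   F   F   F   F   F   F   F   F   F   F   F   F   F
  1   T   T   F   F   F   F   F   F   F   F   F   F   F   F   F   F   F
  2   T   T   T   T   F   F   F   F   F   F   F   F   F   F   F   F   F
  3   T   T   T   T   F   T   T   T   T   F   F   F   F   F   F   F   F
  4   T   T   T   T   F   T   T   T   T   T   T   T   F   T   T   T   T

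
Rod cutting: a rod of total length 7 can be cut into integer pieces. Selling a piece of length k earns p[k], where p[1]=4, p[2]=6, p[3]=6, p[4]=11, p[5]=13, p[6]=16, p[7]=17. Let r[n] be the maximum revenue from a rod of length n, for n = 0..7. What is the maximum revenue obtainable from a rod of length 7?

28

   n    0    1    2    3    4    5    6    7
r[n]    0    4    8   12   16   20   24   28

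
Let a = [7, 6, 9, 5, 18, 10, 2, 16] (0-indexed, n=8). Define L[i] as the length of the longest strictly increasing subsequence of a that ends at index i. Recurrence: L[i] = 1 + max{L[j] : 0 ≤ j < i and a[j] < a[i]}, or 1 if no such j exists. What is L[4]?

3

   i    0    1    2    3    4    5    6    7
a[i]    7    6    9    5   18   10    2   16
L[i]    1    1    2    1    3    3    1    4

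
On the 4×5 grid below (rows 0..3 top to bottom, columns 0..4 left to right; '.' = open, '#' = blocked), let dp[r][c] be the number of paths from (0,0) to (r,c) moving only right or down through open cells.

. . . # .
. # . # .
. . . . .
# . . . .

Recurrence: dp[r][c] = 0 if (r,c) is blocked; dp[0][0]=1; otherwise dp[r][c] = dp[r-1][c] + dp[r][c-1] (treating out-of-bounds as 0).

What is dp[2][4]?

r\c   0   1   2   3   4
  0   1   1   1   0   0
  1   1   0   1   0   0
  2   1   1   2   2   2
  3   0   1   3   5   7

2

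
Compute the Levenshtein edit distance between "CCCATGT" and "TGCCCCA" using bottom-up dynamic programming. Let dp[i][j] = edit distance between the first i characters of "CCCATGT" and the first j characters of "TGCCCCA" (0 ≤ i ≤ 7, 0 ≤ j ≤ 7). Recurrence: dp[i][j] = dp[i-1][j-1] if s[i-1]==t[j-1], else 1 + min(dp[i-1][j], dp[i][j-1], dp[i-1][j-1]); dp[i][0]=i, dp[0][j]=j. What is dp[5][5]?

   ''  T  G  C  C  C  C  A
''  0  1  2  3  4  5  6  7
 C  1  1  2  2  3  4  5  6
 C  2  2  2  2  2  3  4  5
 C  3  3  3  2  2  2  3  4
 A  4  4  4  3  3  3  3  3
 T  5  4  5  4  4  4  4  4
 G  6  5  4  5  5  5  5  5
 T  7  6  5  5  6  6  6  6

4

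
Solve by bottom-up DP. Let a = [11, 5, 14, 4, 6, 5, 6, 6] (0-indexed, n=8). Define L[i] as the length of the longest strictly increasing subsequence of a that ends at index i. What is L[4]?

   i    0    1    2    3    4    5    6    7
a[i]   11    5   14    4    6    5    6    6
L[i]    1    1    2    1    2    2    3    3

2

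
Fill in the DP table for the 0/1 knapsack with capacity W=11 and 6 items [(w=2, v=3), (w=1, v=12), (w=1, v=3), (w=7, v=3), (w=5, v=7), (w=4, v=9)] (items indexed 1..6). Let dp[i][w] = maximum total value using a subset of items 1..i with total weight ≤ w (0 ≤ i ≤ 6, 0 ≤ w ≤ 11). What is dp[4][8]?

18

i\w   0   1   2   3   4   5   6   7   8   9  10  11
  0   0   0   0   0   0   0   0   0   0   0   0   0
  1   0   0   3   3   3   3   3   3   3   3   3   3
  2   0  12  12  15  15  15  15  15  15  15  15  15
  3   0  12  15  15  18  18  18  18  18  18  18  18
  4   0  12  15  15  18  18  18  18  18  18  18  21
  5   0  12  15  15  18  18  19  22  22  25  25  25
  6   0  12  15  15  18  21  24  24  27  27  28  31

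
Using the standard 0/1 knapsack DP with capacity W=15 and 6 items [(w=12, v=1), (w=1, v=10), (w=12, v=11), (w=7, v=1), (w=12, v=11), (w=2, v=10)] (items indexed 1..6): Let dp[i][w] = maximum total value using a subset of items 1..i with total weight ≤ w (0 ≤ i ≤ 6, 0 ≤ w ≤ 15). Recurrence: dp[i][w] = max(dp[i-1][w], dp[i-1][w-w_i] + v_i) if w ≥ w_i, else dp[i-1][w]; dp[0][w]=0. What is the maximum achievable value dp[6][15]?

31

i\w   0   1   2   3   4   5   6   7   8   9  10  11  12  13  14  15
  0   0   0   0   0   0   0   0   0   0   0   0   0   0   0   0   0
  1   0   0   0   0   0   0   0   0   0   0   0   0   1   1   1   1
  2   0  10  10  10  10  10  10  10  10  10  10  10  10  11  11  11
  3   0  10  10  10  10  10  10  10  10  10  10  10  11  21  21  21
  4   0  10  10  10  10  10  10  10  11  11  11  11  11  21  21  21
  5   0  10  10  10  10  10  10  10  11  11  11  11  11  21  21  21
  6   0  10  10  20  20  20  20  20  20  20  21  21  21  21  21  31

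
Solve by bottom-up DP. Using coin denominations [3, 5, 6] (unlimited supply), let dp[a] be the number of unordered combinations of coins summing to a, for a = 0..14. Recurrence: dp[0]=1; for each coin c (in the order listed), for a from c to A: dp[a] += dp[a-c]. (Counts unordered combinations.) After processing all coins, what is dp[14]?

2

after  coin     0     1     2     3     4     5     6     7     8     9    10    11    12    13    14
          3     1     0     0     1     0     0     1     0     0     1     0     0     1     0     0
          5     1     0     0     1     0     1     1     0     1     1     1     1     1     1     1
          6     1     0     0     1     0     1     2     0     1     2     1     2     3     1     2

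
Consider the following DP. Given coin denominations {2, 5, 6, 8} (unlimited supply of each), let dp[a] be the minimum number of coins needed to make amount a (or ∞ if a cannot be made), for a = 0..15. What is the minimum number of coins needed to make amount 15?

 a  0  1  2  3  4  5  6  7  8  9 10 11 12 13 14 15
dp  0  -  1  -  2  1  1  2  1  3  2  2  2  2  2  3
(- denotes ∞ / unreachable)

3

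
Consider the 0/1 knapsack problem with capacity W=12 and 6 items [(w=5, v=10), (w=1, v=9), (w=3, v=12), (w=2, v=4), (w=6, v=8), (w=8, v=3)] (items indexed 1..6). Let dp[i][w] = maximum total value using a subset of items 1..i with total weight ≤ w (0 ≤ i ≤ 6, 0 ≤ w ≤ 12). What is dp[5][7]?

25

i\w   0   1   2   3   4   5   6   7   8   9  10  11  12
  0   0   0   0   0   0   0   0   0   0   0   0   0   0
  1   0   0   0   0   0  10  10  10  10  10  10  10  10
  2   0   9   9   9   9  10  19  19  19  19  19  19  19
  3   0   9   9  12  21  21  21  21  22  31  31  31  31
  4   0   9   9  13  21  21  25  25  25  31  31  35  35
  5   0   9   9  13  21  21  25  25  25  31  31  35  35
  6   0   9   9  13  21  21  25  25  25  31  31  35  35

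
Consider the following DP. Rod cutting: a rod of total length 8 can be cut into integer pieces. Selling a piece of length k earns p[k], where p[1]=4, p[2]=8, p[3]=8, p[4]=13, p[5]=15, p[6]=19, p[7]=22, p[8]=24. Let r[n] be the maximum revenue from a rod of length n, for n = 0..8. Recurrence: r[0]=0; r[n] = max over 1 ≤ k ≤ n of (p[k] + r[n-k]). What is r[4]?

16

   n    0    1    2    3    4    5    6    7    8
r[n]    0    4    8   12   16   20   24   28   32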